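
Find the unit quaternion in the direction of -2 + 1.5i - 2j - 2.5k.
-0.4924 + 0.3693i - 0.4924j - 0.6155k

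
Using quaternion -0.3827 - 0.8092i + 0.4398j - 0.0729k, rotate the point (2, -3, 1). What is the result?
(3.289, -1.035, -1.453)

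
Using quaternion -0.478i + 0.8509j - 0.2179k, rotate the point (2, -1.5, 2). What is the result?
(0.551, -3.041, -0.837)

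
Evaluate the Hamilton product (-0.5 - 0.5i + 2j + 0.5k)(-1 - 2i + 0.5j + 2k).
-2.5 + 5.25i - 2.25j + 2.25k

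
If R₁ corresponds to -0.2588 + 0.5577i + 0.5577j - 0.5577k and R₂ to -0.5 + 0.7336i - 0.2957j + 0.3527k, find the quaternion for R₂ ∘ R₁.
0.0819 - 0.5005i + 0.4035j + 0.7616k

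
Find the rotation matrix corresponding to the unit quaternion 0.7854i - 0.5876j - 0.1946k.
[[0.2337, -0.923, -0.3057], [-0.923, -0.3094, 0.2287], [-0.3057, 0.2287, -0.9243]]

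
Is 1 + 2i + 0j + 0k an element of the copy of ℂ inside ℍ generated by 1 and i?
Yes. The quaternion 1 + 2i has j- and k-coefficients y = z = 0, so it lies in the complex subalgebra spanned by 1 and i.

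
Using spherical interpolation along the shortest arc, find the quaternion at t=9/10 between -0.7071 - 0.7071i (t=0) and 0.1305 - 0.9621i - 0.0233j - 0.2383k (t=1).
0.0388 - 0.9743i - 0.0216j - 0.2209k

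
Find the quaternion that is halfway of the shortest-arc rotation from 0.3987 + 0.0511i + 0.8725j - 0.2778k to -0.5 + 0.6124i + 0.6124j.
-0.0613 + 0.4014i + 0.8983j - 0.1681k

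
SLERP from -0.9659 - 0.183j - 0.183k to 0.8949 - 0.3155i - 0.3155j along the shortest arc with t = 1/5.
-0.9829 + 0.0673i - 0.0827j - 0.15k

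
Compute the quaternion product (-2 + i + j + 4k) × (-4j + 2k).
-4 + 18i + 6j - 8k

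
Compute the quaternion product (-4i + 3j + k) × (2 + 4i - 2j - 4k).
26 - 18i - 6j - 2k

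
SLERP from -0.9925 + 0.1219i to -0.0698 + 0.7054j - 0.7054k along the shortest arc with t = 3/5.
-0.6171 + 0.0691i + 0.5543j - 0.5543k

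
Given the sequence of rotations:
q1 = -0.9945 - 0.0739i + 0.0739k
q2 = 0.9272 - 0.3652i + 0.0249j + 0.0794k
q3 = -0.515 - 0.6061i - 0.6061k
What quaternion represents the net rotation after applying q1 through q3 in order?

q2 · q1 = -0.955 + 0.2965i - 0.0036j - 0.0086k
q3 · q2 · q1 = 0.6663 + 0.4239i - 0.1831j + 0.5854k
0.6663 + 0.4239i - 0.1831j + 0.5854k


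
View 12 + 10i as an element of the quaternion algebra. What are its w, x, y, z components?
12 + 10i + 0j + 0k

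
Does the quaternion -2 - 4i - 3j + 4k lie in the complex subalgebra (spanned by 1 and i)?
No. The quaternion -2 - 4i - 3j + 4k has j-coefficient y = -3 and k-coefficient z = 4, not both zero, so it does not lie in the complex subalgebra spanned by 1 and i.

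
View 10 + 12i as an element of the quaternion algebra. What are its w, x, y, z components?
10 + 12i + 0j + 0k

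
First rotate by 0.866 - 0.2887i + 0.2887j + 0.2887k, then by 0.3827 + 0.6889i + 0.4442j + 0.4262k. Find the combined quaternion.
0.279 + 0.4913i + 0.1732j + 0.8067k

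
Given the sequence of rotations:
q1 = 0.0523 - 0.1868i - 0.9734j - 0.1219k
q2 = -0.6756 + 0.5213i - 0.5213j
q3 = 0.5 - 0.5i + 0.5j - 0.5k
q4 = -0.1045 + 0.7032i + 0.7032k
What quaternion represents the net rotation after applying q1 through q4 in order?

q2 · q1 = -0.4454 + 0.217i + 0.6939j - 0.5225k
q3 · q2 · q1 = -0.7224 + 0.4169i - 0.2455j - 0.494k
q4 · q3 · q2 · q1 = 0.1297 - 0.3789i + 0.6662j - 0.629k
0.1297 - 0.3789i + 0.6662j - 0.629k


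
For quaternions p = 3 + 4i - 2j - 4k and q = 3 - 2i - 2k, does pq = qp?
No: pq = 9 + 10i + 10j - 22k ≠ 9 + 2i - 22j - 14k = qp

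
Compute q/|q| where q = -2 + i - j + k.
-0.7559 + 0.378i - 0.378j + 0.378k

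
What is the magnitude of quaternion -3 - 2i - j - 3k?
√23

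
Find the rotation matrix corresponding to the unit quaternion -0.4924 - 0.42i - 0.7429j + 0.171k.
[[-0.1623, 0.7924, 0.588], [0.4556, 0.5887, -0.6677], [-0.8752, 0.1595, -0.4566]]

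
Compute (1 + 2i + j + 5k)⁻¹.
0.0323 - 0.0645i - 0.0323j - 0.1613k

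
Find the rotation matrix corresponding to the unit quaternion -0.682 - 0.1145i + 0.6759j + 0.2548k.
[[-0.0435, 0.1928, -0.9803], [-0.5023, 0.8439, 0.1883], [0.8636, 0.5006, 0.0601]]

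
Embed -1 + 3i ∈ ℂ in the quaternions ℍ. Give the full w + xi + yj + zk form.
-1 + 3i + 0j + 0k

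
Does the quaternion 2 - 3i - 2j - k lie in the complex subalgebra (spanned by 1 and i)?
No. The quaternion 2 - 3i - 2j - k has j-coefficient y = -2 and k-coefficient z = -1, not both zero, so it does not lie in the complex subalgebra spanned by 1 and i.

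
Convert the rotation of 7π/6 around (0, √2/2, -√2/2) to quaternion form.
-0.2588 + 0.683j - 0.683k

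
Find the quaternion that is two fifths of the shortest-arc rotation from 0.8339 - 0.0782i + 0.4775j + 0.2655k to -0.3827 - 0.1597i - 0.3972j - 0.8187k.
0.7014 + 0.0195i + 0.4793j + 0.5272k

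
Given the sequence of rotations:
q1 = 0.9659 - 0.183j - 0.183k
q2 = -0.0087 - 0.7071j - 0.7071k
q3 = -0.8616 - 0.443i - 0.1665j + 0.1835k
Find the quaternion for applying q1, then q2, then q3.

q2 · q1 = -0.2672 - 0.6814j - 0.6814k
q3 · q2 · q1 = 0.2418 + 0.3569i + 0.3297j + 0.8399k
0.2418 + 0.3569i + 0.3297j + 0.8399k


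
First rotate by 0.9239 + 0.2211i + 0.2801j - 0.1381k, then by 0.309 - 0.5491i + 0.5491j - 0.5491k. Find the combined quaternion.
0.1773 - 0.361i + 0.3966j - 0.8252k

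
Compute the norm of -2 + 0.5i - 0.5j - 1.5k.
2.598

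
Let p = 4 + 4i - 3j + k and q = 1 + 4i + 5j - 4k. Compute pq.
7 + 27i + 37j + 17k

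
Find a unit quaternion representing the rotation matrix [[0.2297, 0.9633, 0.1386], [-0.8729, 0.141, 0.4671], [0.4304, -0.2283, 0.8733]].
0.749 - 0.2321i - 0.0974j - 0.6129k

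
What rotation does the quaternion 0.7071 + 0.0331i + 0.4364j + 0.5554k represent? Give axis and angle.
axis = (0.0468, 0.6172, 0.7854), θ = π/2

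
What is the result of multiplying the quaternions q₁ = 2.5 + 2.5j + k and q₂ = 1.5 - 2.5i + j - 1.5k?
2.75 - 11i + 3.75j + 4k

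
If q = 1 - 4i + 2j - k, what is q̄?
1 + 4i - 2j + k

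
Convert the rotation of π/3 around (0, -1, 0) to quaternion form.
0.866 - 0.5j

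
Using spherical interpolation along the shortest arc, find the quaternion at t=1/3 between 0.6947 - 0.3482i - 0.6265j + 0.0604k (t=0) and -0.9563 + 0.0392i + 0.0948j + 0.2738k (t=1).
0.8381 - 0.2598i - 0.4762j - 0.0572k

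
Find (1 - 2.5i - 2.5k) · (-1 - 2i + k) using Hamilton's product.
-3.5 + 0.5i + 7.5j + 3.5k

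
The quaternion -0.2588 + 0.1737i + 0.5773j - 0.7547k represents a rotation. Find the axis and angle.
axis = (0.1798, 0.5977, -0.7813), θ = 7π/6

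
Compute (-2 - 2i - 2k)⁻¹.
-0.1667 + 0.1667i + 0.1667k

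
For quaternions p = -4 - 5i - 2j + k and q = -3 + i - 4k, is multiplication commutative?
No: pq = 21 + 19i - 13j + 15k ≠ 21 + 3i + 25j + 11k = qp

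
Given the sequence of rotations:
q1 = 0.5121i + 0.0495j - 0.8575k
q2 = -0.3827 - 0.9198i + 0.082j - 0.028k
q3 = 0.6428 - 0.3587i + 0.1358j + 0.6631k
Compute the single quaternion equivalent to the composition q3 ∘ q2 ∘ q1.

q2 · q1 = 0.443 - 0.2649i - 0.822j + 0.2406k
q3 · q2 · q1 = 0.1418 + 0.2486i - 0.5576j + 0.7792k
0.1418 + 0.2486i - 0.5576j + 0.7792k


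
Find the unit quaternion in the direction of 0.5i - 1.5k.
0.3162i - 0.9487k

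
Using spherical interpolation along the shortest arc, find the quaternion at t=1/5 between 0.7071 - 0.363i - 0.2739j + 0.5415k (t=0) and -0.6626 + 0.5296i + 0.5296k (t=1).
0.7883 - 0.4527i - 0.2402j + 0.3406k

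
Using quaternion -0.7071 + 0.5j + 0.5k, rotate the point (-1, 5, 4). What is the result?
(0.707, 5.207, 3.793)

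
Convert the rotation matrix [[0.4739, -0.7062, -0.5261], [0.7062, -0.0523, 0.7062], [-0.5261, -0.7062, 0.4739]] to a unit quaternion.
0.6884 - 0.5129i + 0.5129k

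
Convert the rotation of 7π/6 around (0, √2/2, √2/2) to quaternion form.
-0.2588 + 0.683j + 0.683k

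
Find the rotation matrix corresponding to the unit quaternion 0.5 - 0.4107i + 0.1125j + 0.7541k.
[[-0.1626, -0.8465, -0.5069], [0.6617, -0.4747, 0.5804], [-0.7319, -0.241, 0.6373]]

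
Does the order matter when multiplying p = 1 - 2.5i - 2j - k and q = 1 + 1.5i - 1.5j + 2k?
Yes: pq = 3.75 - 6.5i + 7.75k ≠ 3.75 + 4.5i - 7j - 5.75k = qp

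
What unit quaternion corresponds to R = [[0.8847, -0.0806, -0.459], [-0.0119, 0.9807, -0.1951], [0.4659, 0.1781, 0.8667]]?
0.9659 + 0.0966i - 0.2394j + 0.0178k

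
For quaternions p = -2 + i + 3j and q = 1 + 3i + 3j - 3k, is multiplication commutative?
No: pq = -14 - 14i ≠ -14 + 4i - 6j + 12k = qp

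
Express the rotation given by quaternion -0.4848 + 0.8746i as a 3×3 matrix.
[[1, 0, 0], [0, -0.5299, 0.848], [0, -0.848, -0.5299]]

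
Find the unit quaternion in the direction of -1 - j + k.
-0.5774 - 0.5774j + 0.5774k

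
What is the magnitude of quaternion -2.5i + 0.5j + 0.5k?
2.598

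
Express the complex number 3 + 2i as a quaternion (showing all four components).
3 + 2i + 0j + 0k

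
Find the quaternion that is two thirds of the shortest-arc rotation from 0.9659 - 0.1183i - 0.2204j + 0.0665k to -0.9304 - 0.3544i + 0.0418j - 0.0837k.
0.9706 + 0.2011i - 0.105j + 0.0802k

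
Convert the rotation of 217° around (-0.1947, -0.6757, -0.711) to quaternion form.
-0.3173 - 0.1846i - 0.6408j - 0.6743k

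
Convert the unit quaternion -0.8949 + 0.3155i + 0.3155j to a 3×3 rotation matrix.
[[0.8009, 0.1991, -0.5647], [0.1991, 0.8009, 0.5647], [0.5647, -0.5647, 0.6018]]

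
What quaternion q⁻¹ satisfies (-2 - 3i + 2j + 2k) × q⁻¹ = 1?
-0.0952 + 0.1429i - 0.0952j - 0.0952k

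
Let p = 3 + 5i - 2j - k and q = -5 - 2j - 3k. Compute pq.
-22 - 21i + 19j - 14k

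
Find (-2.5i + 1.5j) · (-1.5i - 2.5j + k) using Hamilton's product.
1.5i + 2.5j + 8.5k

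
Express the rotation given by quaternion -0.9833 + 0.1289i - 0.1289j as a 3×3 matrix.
[[0.9668, -0.0332, 0.2535], [-0.0332, 0.9668, 0.2535], [-0.2535, -0.2535, 0.9335]]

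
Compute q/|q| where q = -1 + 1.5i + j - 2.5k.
-0.3086 + 0.4629i + 0.3086j - 0.7715k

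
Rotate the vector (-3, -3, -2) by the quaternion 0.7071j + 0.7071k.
(3, -2, -3)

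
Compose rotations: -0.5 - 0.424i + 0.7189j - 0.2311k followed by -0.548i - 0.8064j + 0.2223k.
0.3987 + 0.3005i + 0.1823j - 0.847k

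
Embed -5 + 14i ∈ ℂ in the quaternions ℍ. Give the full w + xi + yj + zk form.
-5 + 14i + 0j + 0k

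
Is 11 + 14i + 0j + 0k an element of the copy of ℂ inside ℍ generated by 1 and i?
Yes. The quaternion 11 + 14i has j- and k-coefficients y = z = 0, so it lies in the complex subalgebra spanned by 1 and i.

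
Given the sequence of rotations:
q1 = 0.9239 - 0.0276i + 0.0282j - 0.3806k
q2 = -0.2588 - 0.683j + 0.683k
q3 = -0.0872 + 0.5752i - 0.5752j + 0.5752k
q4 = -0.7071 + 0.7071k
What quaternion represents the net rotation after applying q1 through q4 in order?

q2 · q1 = 0.0401 + 0.2478i - 0.6572j + 0.7107k
q3 · q2 · q1 = -0.9328 - 0.0293i - 0.232j - 0.2744k
q4 · q3 · q2 · q1 = 0.8536 + 0.1848i + 0.1433j - 0.4656k
0.8536 + 0.1848i + 0.1433j - 0.4656k


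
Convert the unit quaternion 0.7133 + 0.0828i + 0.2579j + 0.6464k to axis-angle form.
axis = (0.1181, 0.368, 0.9223), θ = 89°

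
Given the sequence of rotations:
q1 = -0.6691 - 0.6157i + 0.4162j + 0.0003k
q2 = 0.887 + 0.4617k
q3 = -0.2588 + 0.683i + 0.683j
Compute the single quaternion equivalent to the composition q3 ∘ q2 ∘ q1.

q2 · q1 = -0.5936 - 0.7383i + 0.0849j - 0.3087k
q3 · q2 · q1 = 0.5999 - 0.4252i - 0.2166j + 0.6421k
0.5999 - 0.4252i - 0.2166j + 0.6421k


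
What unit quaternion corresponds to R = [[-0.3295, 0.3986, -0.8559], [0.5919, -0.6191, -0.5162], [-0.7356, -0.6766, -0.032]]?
0.0698 - 0.5748i - 0.4308j + 0.6922k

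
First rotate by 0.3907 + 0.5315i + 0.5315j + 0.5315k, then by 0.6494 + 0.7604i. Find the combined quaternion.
-0.1504 + 0.6422i - 0.059j + 0.7493k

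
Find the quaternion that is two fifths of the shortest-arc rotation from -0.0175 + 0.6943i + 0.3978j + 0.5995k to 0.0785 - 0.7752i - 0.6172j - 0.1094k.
-0.0436 + 0.7545i + 0.5046j + 0.4175k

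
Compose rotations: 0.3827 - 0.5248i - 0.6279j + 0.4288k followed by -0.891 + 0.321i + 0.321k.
-0.3102 + 0.792i + 0.2534j - 0.4608k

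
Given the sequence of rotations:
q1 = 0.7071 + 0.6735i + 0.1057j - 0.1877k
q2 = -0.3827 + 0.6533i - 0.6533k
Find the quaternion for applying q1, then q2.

q2 · q1 = -0.8332 + 0.2733i - 0.3578j - 0.3211k
-0.8332 + 0.2733i - 0.3578j - 0.3211k


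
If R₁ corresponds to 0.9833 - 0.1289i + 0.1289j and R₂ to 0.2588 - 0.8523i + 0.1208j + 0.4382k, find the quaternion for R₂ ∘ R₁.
0.129 - 0.9279i + 0.0957j + 0.3366k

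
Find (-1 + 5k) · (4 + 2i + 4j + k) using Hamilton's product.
-9 - 22i + 6j + 19k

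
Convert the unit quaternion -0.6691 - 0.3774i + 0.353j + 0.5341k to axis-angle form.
axis = (-0.5078, 0.475, 0.7187), θ = 264°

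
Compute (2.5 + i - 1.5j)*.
2.5 - i + 1.5j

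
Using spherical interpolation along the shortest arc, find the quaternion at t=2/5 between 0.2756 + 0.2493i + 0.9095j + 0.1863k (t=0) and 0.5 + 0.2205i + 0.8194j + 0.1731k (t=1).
0.3681 + 0.2395i + 0.8797j + 0.1823k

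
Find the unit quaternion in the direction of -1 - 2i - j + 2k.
-0.3162 - 0.6325i - 0.3162j + 0.6325k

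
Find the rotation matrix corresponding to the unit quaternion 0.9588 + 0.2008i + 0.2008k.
[[0.9194, -0.3851, 0.0806], [0.3851, 0.8387, -0.3851], [0.0806, 0.3851, 0.9194]]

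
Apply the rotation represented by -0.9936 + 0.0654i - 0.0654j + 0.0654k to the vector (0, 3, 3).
(0.78, 3.313, 2.533)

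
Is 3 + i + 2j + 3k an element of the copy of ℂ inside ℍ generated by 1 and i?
No. The quaternion 3 + i + 2j + 3k has j-coefficient y = 2 and k-coefficient z = 3, not both zero, so it does not lie in the complex subalgebra spanned by 1 and i.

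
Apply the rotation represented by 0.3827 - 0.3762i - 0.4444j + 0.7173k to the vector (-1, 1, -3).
(2.849, -0.147, -1.692)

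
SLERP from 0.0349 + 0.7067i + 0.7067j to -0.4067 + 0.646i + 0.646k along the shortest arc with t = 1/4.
-0.0957 + 0.7816i + 0.5838j + 0.1978k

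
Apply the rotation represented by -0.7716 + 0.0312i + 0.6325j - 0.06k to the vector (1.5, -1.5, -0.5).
(0.859, -1.274, 1.546)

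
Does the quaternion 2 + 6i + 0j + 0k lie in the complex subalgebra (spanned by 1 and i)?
Yes. The quaternion 2 + 6i has j- and k-coefficients y = z = 0, so it lies in the complex subalgebra spanned by 1 and i.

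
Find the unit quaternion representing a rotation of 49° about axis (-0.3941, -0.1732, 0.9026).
0.91 - 0.1634i - 0.0718j + 0.3743k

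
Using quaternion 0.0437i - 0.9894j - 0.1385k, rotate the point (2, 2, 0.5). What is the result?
(-2.171, 1.88, 0.043)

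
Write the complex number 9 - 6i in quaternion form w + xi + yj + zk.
9 - 6i + 0j + 0k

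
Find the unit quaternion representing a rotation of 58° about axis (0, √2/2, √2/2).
0.8746 + 0.3428j + 0.3428k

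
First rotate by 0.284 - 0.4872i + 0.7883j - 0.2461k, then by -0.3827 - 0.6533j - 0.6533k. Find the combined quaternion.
0.2455 + 0.8622i - 0.1689j - 0.4096k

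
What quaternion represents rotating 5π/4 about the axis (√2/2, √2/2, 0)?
-0.3827 + 0.6533i + 0.6533j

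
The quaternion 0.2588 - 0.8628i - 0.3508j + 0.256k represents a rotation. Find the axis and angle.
axis = (-0.8932, -0.3632, 0.265), θ = 5π/6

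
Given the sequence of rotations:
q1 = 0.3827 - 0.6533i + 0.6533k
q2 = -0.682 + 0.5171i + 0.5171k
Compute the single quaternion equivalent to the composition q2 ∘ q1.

q2 · q1 = -0.261 + 0.6434i - 0.6756j - 0.2477k
-0.261 + 0.6434i - 0.6756j - 0.2477k


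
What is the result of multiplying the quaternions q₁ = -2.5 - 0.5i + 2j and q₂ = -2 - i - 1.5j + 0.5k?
7.5 + 4.5i + 1.5k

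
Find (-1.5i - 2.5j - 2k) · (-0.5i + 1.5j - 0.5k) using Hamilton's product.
2 + 4.25i + 0.25j - 3.5k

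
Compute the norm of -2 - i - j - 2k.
√10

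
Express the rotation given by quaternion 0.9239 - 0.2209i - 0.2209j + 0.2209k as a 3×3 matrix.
[[0.8048, -0.3106, -0.5058], [0.5058, 0.8048, 0.3106], [0.3106, -0.5058, 0.8048]]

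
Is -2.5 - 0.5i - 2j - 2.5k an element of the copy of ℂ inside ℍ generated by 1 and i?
No. The quaternion -2.5 - 0.5i - 2j - 2.5k has j-coefficient y = -2 and k-coefficient z = -2.5, not both zero, so it does not lie in the complex subalgebra spanned by 1 and i.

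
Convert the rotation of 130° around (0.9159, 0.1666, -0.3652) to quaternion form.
0.4226 + 0.8301i + 0.151j - 0.331k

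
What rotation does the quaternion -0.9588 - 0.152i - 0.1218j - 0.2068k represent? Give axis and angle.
axis = (-0.535, -0.4287, -0.7279), θ = 327°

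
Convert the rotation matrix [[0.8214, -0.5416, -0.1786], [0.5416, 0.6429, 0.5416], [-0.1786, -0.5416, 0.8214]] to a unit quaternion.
0.9063 - 0.2988i + 0.2988k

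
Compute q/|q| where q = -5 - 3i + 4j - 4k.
-0.6155 - 0.3693i + 0.4924j - 0.4924k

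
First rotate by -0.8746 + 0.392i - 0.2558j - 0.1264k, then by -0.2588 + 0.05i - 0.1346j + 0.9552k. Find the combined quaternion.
0.2931 + 0.1162i + 0.5647j - 0.7627k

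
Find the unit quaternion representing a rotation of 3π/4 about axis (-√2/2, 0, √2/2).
0.3827 - 0.6533i + 0.6533k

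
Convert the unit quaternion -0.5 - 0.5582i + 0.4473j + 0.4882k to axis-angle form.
axis = (-0.6446, 0.5165, 0.5637), θ = 4π/3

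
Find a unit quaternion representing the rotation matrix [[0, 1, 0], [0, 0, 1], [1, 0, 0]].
-0.5 + 0.5i + 0.5j + 0.5k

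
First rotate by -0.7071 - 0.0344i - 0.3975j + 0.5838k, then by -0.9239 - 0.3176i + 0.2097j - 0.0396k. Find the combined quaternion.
0.7488 + 0.363i + 0.4057j - 0.3779k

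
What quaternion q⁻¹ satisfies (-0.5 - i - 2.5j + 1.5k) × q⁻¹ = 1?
-0.0513 + 0.1026i + 0.2564j - 0.1538k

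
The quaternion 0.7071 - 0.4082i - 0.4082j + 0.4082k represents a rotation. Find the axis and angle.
axis = (-√3/3, -√3/3, √3/3), θ = π/2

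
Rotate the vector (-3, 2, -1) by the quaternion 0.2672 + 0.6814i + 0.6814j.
(1.279, -2.279, 2.678)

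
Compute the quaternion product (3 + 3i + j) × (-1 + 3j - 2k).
-6 - 5i + 14j + 3k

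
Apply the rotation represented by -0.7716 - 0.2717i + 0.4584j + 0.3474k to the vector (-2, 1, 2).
(-2.182, 1.98, 0.565)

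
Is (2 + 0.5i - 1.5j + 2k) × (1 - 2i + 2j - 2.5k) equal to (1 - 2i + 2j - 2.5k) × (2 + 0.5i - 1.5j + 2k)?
No: pq = 11 - 3.75i - 0.25j - 5k ≠ 11 - 3.25i + 5.25j - k = qp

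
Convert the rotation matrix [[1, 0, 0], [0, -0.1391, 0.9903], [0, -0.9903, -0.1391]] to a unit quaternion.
0.6561 - 0.7547i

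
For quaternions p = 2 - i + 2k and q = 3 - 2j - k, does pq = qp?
No: pq = 8 + i - 5j + 6k ≠ 8 - 7i - 3j + 2k = qp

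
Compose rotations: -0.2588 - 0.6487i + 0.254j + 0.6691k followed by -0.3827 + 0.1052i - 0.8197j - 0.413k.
0.6518 - 0.2225i + 0.3125j - 0.6542k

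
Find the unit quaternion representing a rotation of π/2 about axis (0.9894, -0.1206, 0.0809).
0.7071 + 0.6996i - 0.0853j + 0.0572k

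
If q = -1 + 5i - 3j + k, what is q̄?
-1 - 5i + 3j - k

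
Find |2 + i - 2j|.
3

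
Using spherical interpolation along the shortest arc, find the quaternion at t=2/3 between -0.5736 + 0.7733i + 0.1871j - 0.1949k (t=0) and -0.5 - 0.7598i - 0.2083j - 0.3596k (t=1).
0.1455 + 0.9373i + 0.2461j + 0.1994k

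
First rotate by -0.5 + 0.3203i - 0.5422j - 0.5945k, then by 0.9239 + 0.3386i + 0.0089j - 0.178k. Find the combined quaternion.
-0.6714 + 0.0248i - 0.3611j - 0.6467k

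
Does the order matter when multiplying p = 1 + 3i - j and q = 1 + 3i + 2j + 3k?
Yes: pq = -6 + 3i - 8j + 12k ≠ -6 + 9i + 10j - 6k = qp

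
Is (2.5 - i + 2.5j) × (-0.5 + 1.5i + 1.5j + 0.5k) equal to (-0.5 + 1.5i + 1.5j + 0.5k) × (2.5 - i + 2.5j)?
No: pq = -3.5 + 5.5i + 3j - 4k ≠ -3.5 + 3i + 2j + 6.5k = qp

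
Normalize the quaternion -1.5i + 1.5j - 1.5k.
-0.5774i + 0.5774j - 0.5774k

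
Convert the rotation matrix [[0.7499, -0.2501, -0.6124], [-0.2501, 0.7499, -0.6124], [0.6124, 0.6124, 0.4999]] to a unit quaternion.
0.866 + 0.3536i - 0.3536j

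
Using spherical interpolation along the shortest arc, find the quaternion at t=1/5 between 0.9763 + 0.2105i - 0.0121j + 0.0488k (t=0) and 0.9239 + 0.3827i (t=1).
0.9685 + 0.2457i - 0.0097j + 0.0391k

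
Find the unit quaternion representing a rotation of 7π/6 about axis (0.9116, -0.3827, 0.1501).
-0.2588 + 0.8805i - 0.3697j + 0.145k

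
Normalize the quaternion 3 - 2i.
0.8321 - 0.5547i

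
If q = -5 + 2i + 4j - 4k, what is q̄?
-5 - 2i - 4j + 4k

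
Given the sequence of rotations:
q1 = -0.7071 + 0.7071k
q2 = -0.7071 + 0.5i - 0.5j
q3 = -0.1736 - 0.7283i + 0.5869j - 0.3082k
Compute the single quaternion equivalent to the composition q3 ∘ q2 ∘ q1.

q2 · q1 = 0.5 - 0.7071i - 0.5k
q3 · q2 · q1 = -0.7559 - 0.5348i + 0.1472j + 0.3477k
-0.7559 - 0.5348i + 0.1472j + 0.3477k


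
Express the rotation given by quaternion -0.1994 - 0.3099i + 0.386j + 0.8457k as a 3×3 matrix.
[[-0.7284, 0.098, -0.6781], [-0.5765, -0.6225, 0.5293], [-0.3702, 0.7765, 0.5099]]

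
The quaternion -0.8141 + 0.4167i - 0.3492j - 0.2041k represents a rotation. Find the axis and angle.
axis = (0.7176, -0.6013, -0.3515), θ = 289°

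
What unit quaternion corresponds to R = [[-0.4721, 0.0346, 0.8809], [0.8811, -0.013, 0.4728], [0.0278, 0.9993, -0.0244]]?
0.3502 + 0.3759i + 0.609j + 0.6043k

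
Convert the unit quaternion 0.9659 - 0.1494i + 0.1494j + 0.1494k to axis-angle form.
axis = (-√3/3, √3/3, √3/3), θ = π/6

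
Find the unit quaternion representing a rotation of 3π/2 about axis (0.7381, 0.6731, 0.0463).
-0.7071 + 0.5219i + 0.476j + 0.0327k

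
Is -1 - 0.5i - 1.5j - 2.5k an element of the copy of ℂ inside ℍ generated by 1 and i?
No. The quaternion -1 - 0.5i - 1.5j - 2.5k has j-coefficient y = -1.5 and k-coefficient z = -2.5, not both zero, so it does not lie in the complex subalgebra spanned by 1 and i.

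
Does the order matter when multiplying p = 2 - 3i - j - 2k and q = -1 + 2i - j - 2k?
Yes: pq = -1 + 7i - 11j + 3k ≠ -1 + 7i + 9j - 7k = qp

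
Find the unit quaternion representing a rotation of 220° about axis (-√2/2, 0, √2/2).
-0.342 - 0.6645i + 0.6645k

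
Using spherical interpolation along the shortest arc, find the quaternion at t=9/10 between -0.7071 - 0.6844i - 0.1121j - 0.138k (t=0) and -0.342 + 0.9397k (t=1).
-0.4362 - 0.1001i - 0.0164j + 0.8941k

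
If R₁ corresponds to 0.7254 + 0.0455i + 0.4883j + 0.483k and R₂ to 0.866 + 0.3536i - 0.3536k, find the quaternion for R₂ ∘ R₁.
0.7829 + 0.4686i + 0.236j + 0.3344k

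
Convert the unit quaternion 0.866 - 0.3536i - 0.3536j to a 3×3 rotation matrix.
[[0.7499, 0.2501, -0.6124], [0.2501, 0.7499, 0.6124], [0.6124, -0.6124, 0.4999]]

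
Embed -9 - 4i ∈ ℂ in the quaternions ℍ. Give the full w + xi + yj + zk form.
-9 - 4i + 0j + 0k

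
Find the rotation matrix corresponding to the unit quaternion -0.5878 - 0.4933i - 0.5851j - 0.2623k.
[[0.1777, 0.2689, 0.9466], [0.8856, 0.3757, -0.273], [-0.4291, 0.8869, -0.1714]]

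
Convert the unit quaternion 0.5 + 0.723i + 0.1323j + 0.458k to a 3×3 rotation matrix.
[[0.5455, -0.2667, 0.7946], [0.6493, -0.465, -0.6018], [0.53, 0.8442, -0.0805]]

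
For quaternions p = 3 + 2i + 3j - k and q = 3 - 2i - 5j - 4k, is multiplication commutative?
No: pq = 24 - 17i + 4j - 19k ≠ 24 + 17i - 16j - 11k = qp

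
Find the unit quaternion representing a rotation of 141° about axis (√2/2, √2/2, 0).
0.3338 + 0.6665i + 0.6665j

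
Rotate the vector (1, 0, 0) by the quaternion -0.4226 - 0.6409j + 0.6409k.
(-0.643, -0.542, -0.542)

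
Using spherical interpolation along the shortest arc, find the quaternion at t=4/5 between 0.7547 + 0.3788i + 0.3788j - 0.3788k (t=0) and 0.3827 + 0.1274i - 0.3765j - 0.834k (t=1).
0.5082 + 0.1997i - 0.232j - 0.805k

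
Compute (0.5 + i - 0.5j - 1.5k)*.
0.5 - i + 0.5j + 1.5k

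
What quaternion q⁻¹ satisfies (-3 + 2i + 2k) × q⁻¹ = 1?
-0.1765 - 0.1176i - 0.1176k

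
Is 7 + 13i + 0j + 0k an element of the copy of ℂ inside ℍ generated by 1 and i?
Yes. The quaternion 7 + 13i has j- and k-coefficients y = z = 0, so it lies in the complex subalgebra spanned by 1 and i.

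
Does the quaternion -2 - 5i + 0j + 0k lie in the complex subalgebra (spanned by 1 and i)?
Yes. The quaternion -2 - 5i has j- and k-coefficients y = z = 0, so it lies in the complex subalgebra spanned by 1 and i.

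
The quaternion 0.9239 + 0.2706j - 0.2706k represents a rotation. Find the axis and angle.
axis = (0, √2/2, -√2/2), θ = π/4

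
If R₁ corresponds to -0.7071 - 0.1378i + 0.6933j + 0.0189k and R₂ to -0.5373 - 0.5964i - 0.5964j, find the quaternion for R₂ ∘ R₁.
0.7112 + 0.4845i + 0.0605j - 0.5058k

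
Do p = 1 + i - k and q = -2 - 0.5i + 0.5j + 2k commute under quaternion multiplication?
No: pq = 0.5 - 2i - j + 4.5k ≠ 0.5 - 3i + 2j + 3.5k = qp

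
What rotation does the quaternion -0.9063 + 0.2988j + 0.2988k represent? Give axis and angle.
axis = (0, √2/2, √2/2), θ = 310°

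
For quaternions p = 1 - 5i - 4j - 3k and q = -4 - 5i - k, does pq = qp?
No: pq = -32 + 19i + 26j - 9k ≠ -32 + 11i + 6j + 31k = qp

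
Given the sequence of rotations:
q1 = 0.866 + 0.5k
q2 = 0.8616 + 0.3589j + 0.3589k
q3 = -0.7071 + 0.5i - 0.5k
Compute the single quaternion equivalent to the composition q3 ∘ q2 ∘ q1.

q2 · q1 = 0.5667 + 0.1794i + 0.3108j + 0.7416k
q3 · q2 · q1 = -0.1196 + 0.3119i - 0.6803j - 0.6523k
-0.1196 + 0.3119i - 0.6803j - 0.6523k


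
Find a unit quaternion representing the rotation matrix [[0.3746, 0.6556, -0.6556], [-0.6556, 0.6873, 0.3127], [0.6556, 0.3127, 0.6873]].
0.829 - 0.3954j - 0.3954k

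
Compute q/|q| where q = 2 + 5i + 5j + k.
0.2697 + 0.6742i + 0.6742j + 0.1348k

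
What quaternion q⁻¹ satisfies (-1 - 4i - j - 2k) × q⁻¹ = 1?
-0.0455 + 0.1818i + 0.0455j + 0.0909k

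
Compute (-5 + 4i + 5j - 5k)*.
-5 - 4i - 5j + 5k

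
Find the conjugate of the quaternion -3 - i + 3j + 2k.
-3 + i - 3j - 2k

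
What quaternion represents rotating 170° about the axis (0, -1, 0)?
0.0872 - 0.9962j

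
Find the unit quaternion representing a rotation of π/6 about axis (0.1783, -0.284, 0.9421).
0.9659 + 0.0461i - 0.0735j + 0.2438k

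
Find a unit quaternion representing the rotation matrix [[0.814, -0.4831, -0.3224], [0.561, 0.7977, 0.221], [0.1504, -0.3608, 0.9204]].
0.9397 - 0.1548i - 0.1258j + 0.2778k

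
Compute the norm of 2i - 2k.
√8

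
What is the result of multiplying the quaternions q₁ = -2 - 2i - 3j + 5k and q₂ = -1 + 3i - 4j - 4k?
16 + 28i + 18j + 20k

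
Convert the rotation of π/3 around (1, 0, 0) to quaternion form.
0.866 + 0.5i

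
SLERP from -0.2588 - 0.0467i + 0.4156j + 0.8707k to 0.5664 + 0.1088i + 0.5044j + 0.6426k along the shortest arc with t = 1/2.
0.171 + 0.0345i + 0.5115j + 0.8414k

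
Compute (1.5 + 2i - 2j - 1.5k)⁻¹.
0.12 - 0.16i + 0.16j + 0.12k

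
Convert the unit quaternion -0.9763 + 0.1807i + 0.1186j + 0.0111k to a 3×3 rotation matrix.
[[0.9716, 0.0645, -0.2276], [0.0212, 0.9344, 0.3555], [0.2356, -0.3502, 0.9066]]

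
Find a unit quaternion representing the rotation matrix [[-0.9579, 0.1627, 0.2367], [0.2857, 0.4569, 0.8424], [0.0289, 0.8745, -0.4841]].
0.061 + 0.1317i + 0.8513j + 0.5042k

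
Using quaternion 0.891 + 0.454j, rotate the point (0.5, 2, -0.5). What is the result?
(-0.111, 2, -0.698)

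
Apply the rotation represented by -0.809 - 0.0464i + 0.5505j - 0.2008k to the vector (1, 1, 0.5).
(-0.499, 1.041, 0.958)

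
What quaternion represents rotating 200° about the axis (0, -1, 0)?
-0.1736 - 0.9848j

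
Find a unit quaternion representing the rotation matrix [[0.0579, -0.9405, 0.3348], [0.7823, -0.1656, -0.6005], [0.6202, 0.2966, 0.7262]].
0.6361 + 0.3526i - 0.1122j + 0.6771k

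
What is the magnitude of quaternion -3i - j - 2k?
√14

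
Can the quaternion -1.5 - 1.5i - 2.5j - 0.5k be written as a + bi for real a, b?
No. The quaternion -1.5 - 1.5i - 2.5j - 0.5k has j-coefficient y = -2.5 and k-coefficient z = -0.5, not both zero, so it does not lie in the complex subalgebra spanned by 1 and i.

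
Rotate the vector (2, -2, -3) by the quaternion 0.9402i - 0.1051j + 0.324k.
(0.103, 1.765, 3.725)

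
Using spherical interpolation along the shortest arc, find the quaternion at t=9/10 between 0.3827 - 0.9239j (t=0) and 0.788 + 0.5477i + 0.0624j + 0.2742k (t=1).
0.807 + 0.5247i - 0.066j + 0.2627k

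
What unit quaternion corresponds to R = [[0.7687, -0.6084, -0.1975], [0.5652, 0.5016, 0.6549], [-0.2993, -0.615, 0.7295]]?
0.866 - 0.3666i + 0.0294j + 0.3388k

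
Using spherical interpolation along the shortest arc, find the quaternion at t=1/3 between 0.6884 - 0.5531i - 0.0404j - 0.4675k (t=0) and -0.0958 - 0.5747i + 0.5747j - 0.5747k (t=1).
0.4734 - 0.638i + 0.1972j - 0.5744k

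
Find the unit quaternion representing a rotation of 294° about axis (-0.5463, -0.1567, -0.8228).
-0.8387 - 0.2975i - 0.0853j - 0.4481k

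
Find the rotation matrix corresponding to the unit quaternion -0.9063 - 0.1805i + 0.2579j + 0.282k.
[[0.7079, 0.4181, -0.5693], [-0.6043, 0.7758, -0.1817], [0.3657, 0.4726, 0.8018]]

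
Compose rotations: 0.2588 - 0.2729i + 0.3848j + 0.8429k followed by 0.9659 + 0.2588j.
0.1504 - 0.0455i + 0.4387j + 0.8848k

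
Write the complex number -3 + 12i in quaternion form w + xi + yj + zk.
-3 + 12i + 0j + 0k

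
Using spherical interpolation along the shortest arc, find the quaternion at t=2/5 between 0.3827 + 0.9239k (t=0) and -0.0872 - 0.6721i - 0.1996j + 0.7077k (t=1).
0.212 - 0.3024i - 0.0898j + 0.925k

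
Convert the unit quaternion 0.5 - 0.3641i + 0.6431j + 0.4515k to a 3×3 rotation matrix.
[[-0.2349, -0.9198, 0.3143], [-0.0168, 0.3272, 0.9448], [-0.9719, 0.2166, -0.0923]]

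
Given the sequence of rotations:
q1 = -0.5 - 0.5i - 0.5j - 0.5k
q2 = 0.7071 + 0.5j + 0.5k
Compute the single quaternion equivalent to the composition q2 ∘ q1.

q2 · q1 = 0.1464 - 0.3535i - 0.8536j - 0.3535k
0.1464 - 0.3535i - 0.8536j - 0.3535k


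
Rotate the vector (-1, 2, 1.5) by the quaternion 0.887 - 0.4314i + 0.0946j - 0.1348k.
(-0.205, 2.613, -0.615)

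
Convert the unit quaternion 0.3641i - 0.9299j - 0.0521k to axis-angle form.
axis = (0.3641, -0.9299, -0.0521), θ = π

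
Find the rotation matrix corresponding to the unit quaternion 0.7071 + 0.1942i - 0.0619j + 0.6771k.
[[0.0754, -0.9816, 0.1754], [0.9335, 0.0076, -0.3585], [0.3505, 0.1908, 0.9169]]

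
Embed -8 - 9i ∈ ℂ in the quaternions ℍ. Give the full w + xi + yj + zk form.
-8 - 9i + 0j + 0k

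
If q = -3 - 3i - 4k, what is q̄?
-3 + 3i + 4k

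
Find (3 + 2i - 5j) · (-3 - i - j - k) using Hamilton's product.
-12 - 4i + 14j - 10k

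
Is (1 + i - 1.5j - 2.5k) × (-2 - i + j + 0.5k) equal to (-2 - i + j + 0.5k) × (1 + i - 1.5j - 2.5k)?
No: pq = 1.75 - 1.25i + 6j + 5k ≠ 1.75 - 4.75i + 2j + 6k = qp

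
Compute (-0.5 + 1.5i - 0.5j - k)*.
-0.5 - 1.5i + 0.5j + k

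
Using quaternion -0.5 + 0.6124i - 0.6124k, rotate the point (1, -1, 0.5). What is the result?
(0.487, 1.419, -0.013)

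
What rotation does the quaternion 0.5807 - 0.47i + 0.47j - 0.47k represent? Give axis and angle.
axis = (-√3/3, √3/3, -√3/3), θ = 109°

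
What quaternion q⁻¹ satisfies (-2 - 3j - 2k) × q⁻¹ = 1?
-0.1176 + 0.1765j + 0.1176k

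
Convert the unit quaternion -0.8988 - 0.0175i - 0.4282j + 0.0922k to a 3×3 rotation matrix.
[[0.6163, 0.1807, 0.7665], [-0.1508, 0.9824, -0.1104], [-0.773, -0.0475, 0.6327]]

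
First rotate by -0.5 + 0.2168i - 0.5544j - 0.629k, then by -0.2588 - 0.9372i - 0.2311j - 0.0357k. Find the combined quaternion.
0.182 + 0.5381i - 0.3382j + 0.7503k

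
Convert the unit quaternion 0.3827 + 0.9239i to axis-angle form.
axis = (1, 0, 0), θ = 3π/4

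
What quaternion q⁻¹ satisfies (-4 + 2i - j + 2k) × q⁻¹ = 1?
-0.16 - 0.08i + 0.04j - 0.08k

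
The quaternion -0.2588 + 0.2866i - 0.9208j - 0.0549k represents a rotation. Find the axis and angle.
axis = (0.2967, -0.9533, -0.0568), θ = 7π/6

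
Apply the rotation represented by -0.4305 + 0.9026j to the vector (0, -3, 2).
(-1.554, -3, -1.259)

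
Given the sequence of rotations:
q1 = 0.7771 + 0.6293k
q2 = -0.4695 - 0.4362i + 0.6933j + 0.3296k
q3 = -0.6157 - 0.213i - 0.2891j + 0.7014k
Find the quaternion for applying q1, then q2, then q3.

q2 · q1 = -0.5723 + 0.0973i + 0.8133j - 0.0393k
q3 · q2 · q1 = 0.6358 - 0.4971i - 0.2754j - 0.5223k
0.6358 - 0.4971i - 0.2754j - 0.5223k


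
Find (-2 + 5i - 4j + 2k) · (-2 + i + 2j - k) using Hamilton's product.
9 - 12i + 11j + 12k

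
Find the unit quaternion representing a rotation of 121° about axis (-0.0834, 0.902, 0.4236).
0.4924 - 0.0726i + 0.7851j + 0.3687k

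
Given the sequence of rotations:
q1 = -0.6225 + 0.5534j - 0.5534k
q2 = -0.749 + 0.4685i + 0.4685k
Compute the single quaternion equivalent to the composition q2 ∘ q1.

q2 · q1 = 0.7255 - 0.5509i - 0.1552j + 0.3821k
0.7255 - 0.5509i - 0.1552j + 0.3821k


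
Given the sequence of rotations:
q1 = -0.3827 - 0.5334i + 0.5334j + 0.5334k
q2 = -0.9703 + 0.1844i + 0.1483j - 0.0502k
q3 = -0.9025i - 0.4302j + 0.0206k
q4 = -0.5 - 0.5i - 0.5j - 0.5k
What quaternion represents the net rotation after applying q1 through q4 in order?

q2 · q1 = 0.4174 + 0.5529i - 0.6459j - 0.3209k
q3 · q2 · q1 = 0.2277 - 0.2253i - 0.4578j + 0.8294k
q4 · q3 · q2 · q1 = -0.0407 - 0.6448i + 0.6424j - 0.4123k
-0.0407 - 0.6448i + 0.6424j - 0.4123k


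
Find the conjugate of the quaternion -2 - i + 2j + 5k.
-2 + i - 2j - 5k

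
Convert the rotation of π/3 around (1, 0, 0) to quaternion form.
0.866 + 0.5i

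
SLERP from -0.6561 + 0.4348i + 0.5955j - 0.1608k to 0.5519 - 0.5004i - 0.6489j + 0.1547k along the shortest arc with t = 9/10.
-0.5628 + 0.4942i + 0.6441j - 0.1554k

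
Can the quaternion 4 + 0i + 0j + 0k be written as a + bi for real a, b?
Yes. The quaternion 4 has j- and k-coefficients y = z = 0, so it lies in the complex subalgebra spanned by 1 and i.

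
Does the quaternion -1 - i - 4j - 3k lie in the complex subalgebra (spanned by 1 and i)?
No. The quaternion -1 - i - 4j - 3k has j-coefficient y = -4 and k-coefficient z = -3, not both zero, so it does not lie in the complex subalgebra spanned by 1 and i.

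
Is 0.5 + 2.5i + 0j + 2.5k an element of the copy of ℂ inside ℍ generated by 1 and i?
No. The quaternion 0.5 + 2.5i + 2.5k has j-coefficient y = 0 and k-coefficient z = 2.5, not both zero, so it does not lie in the complex subalgebra spanned by 1 and i.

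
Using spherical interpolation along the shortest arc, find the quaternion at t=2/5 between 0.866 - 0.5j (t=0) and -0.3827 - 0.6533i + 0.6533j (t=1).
0.733 + 0.2902i - 0.6152j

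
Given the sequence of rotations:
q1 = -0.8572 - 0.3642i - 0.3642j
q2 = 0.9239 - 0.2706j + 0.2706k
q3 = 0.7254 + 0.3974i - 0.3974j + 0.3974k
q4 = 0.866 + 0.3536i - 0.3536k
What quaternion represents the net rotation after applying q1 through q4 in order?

q2 · q1 = -0.8905 - 0.2379i - 0.2031j - 0.3305k
q3 · q2 · q1 = -0.5008 - 0.3144i + 0.2434j - 0.7689k
q4 · q3 · q2 · q1 = -0.5944 - 0.3633i + 0.5938j - 0.4027k
-0.5944 - 0.3633i + 0.5938j - 0.4027k


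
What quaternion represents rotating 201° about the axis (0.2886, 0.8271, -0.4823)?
-0.1822 + 0.2838i + 0.8133j - 0.4742k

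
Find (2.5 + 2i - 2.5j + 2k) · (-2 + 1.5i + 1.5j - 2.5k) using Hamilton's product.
0.75 + 3i + 16.75j - 3.5k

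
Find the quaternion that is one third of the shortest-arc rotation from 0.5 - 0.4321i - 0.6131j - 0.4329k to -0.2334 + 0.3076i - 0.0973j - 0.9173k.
0.2983 - 0.2103i - 0.5377j - 0.7601k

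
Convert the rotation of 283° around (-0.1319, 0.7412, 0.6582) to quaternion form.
-0.7826 - 0.0821i + 0.4614j + 0.4097k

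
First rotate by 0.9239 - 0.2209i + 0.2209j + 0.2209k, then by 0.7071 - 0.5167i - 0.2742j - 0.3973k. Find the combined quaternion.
0.6875 - 0.6064i + 0.1048j - 0.3856k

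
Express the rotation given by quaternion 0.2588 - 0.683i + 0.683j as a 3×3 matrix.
[[0.067, -0.933, 0.3535], [-0.933, 0.067, 0.3535], [-0.3535, -0.3535, -0.866]]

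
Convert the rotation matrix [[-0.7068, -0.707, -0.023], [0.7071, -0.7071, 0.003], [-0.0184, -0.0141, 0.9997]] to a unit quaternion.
0.3827 - 0.0112i - 0.003j + 0.9238k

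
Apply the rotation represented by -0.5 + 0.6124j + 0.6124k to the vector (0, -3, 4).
(-4.287, 2.25, -1.25)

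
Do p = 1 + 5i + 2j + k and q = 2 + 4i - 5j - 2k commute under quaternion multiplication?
No: pq = -6 + 15i + 13j - 33k ≠ -6 + 13i - 15j + 33k = qp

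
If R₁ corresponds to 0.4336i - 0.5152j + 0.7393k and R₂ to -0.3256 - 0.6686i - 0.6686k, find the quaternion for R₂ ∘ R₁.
0.7842 - 0.4856i + 0.3721j + 0.1037k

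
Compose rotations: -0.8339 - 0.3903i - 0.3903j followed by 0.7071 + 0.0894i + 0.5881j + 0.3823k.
-0.3252 - 0.2013i - 0.9156j - 0.1242k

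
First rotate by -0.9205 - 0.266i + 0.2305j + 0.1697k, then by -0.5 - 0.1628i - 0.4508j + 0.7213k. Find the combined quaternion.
0.3984 + 0.0401i + 0.1355j - 0.9062k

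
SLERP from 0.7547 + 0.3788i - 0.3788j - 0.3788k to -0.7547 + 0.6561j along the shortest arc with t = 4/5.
0.7782 + 0.0805i - 0.6176j - 0.0805k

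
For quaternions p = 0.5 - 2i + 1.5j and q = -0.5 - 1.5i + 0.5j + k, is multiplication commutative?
No: pq = -4 + 1.75i + 1.5j + 1.75k ≠ -4 - 1.25i - 2.5j - 0.75k = qp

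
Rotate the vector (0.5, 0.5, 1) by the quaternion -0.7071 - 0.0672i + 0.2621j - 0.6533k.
(-0.758, 0.076, 0.959)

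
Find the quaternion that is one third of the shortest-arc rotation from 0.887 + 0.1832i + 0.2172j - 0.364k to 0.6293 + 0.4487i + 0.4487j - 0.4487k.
0.8187 + 0.2786i + 0.3017j - 0.4014k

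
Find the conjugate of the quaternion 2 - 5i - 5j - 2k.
2 + 5i + 5j + 2k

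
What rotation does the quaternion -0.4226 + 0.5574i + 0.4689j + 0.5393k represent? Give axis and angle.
axis = (0.615, 0.5174, 0.595), θ = 230°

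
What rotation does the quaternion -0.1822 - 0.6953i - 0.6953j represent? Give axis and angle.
axis = (-√2/2, -√2/2, 0), θ = 201°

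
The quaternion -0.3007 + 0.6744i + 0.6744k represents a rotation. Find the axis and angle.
axis = (√2/2, 0, √2/2), θ = 215°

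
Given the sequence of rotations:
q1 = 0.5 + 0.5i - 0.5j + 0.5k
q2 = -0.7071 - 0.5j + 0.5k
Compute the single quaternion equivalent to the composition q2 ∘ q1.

q2 · q1 = -0.8536 - 0.3535i + 0.3535j + 0.1464k
-0.8536 - 0.3535i + 0.3535j + 0.1464k


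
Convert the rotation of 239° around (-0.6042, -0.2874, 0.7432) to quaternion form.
-0.4924 - 0.5259i - 0.2501j + 0.6468k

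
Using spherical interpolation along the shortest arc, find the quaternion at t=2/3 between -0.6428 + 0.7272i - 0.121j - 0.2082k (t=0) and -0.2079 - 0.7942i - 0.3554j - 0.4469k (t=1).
-0.1125 + 0.9319i + 0.226j + 0.2602k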